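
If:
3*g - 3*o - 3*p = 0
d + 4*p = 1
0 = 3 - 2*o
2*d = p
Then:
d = 1/9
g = 31/18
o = 3/2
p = 2/9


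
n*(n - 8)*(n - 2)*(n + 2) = n^4 - 8*n^3 - 4*n^2 + 32*n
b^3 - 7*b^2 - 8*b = b*(b - 8)*(b + 1)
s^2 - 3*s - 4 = (s - 4)*(s + 1)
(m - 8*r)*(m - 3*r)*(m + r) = m^3 - 10*m^2*r + 13*m*r^2 + 24*r^3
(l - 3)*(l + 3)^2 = l^3 + 3*l^2 - 9*l - 27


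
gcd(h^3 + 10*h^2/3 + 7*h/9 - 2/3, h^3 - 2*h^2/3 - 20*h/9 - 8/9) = h + 2/3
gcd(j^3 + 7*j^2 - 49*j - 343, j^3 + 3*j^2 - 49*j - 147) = j^2 - 49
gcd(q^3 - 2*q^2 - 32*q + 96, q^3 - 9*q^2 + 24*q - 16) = q^2 - 8*q + 16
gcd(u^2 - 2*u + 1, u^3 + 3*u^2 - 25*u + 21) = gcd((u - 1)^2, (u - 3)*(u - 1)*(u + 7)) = u - 1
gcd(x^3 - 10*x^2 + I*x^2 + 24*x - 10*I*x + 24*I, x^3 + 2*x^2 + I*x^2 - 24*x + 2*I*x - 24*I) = x^2 + x*(-4 + I) - 4*I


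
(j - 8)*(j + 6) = j^2 - 2*j - 48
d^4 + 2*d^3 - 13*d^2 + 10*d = d*(d - 2)*(d - 1)*(d + 5)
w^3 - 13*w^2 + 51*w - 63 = (w - 7)*(w - 3)^2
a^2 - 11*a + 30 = (a - 6)*(a - 5)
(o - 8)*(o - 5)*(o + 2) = o^3 - 11*o^2 + 14*o + 80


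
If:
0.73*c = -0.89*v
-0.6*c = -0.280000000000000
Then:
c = 0.47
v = -0.38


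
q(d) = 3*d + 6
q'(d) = 3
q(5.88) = 23.64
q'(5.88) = 3.00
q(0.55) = 7.65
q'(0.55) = 3.00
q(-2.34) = -1.02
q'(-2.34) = 3.00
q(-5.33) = -9.99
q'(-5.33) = 3.00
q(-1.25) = 2.25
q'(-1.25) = 3.00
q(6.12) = 24.36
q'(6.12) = 3.00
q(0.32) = 6.96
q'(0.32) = 3.00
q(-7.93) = -17.79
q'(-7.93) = 3.00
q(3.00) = 15.00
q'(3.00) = 3.00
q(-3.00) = -3.00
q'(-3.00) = 3.00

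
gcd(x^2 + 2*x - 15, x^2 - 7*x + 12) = x - 3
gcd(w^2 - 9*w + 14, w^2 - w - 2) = w - 2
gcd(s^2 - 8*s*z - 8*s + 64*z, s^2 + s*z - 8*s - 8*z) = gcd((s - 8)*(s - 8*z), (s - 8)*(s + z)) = s - 8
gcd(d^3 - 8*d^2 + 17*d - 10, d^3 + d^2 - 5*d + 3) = d - 1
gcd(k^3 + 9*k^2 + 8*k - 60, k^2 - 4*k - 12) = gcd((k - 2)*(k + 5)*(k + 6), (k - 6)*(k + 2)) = 1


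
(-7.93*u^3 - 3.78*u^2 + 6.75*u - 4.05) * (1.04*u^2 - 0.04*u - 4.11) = -8.2472*u^5 - 3.614*u^4 + 39.7635*u^3 + 11.0538*u^2 - 27.5805*u + 16.6455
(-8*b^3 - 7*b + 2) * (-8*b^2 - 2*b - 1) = 64*b^5 + 16*b^4 + 64*b^3 - 2*b^2 + 3*b - 2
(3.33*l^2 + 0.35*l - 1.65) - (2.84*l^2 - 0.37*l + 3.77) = 0.49*l^2 + 0.72*l - 5.42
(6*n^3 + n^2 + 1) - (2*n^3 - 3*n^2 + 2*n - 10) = 4*n^3 + 4*n^2 - 2*n + 11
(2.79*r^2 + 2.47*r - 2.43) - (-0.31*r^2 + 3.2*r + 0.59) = 3.1*r^2 - 0.73*r - 3.02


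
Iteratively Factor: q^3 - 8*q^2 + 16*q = (q - 4)*(q^2 - 4*q) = (q - 4)^2*(q)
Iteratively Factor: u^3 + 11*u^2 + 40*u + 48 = (u + 4)*(u^2 + 7*u + 12) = (u + 3)*(u + 4)*(u + 4)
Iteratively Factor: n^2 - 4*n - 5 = (n - 5)*(n + 1)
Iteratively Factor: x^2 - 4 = (x - 2)*(x + 2)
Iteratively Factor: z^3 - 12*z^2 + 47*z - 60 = (z - 3)*(z^2 - 9*z + 20) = (z - 5)*(z - 3)*(z - 4)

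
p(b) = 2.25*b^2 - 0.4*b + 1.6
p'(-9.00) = -40.90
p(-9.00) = 187.45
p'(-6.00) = -27.40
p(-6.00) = 85.00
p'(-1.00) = -4.90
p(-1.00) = 4.25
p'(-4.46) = -20.47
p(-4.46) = 48.14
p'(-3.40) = -15.70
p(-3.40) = 28.97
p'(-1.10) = -5.35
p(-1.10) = 4.76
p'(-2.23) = -10.44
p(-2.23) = 13.68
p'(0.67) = 2.62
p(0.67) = 2.34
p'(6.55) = 29.08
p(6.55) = 95.51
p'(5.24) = 23.18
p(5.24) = 61.28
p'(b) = 4.5*b - 0.4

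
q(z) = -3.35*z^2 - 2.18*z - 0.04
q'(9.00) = -62.48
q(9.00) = -291.01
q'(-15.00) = 98.32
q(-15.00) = -721.09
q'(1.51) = -12.30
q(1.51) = -10.97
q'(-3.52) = 21.40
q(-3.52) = -33.87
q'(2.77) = -20.74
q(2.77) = -31.78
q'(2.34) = -17.86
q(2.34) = -23.48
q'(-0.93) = 4.05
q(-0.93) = -0.91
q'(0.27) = -3.99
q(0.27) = -0.87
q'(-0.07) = -1.71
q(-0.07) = 0.10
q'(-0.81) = 3.25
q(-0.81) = -0.47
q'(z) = -6.7*z - 2.18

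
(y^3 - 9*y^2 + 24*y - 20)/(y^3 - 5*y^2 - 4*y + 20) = (y - 2)/(y + 2)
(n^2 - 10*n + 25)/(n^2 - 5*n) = (n - 5)/n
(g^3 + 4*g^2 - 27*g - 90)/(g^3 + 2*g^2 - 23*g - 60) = (g + 6)/(g + 4)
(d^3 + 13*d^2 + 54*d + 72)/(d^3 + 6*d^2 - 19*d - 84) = (d^2 + 10*d + 24)/(d^2 + 3*d - 28)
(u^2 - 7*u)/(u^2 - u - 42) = u/(u + 6)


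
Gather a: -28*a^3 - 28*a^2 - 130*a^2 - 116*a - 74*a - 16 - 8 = -28*a^3 - 158*a^2 - 190*a - 24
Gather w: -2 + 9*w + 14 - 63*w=12 - 54*w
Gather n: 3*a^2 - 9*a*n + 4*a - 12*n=3*a^2 + 4*a + n*(-9*a - 12)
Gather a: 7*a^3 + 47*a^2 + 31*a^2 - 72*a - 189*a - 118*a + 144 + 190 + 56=7*a^3 + 78*a^2 - 379*a + 390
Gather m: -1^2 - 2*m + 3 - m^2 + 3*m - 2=-m^2 + m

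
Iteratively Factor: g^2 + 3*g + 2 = (g + 2)*(g + 1)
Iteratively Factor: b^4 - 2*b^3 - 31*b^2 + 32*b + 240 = (b - 5)*(b^3 + 3*b^2 - 16*b - 48) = (b - 5)*(b + 3)*(b^2 - 16) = (b - 5)*(b + 3)*(b + 4)*(b - 4)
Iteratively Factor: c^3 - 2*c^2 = (c)*(c^2 - 2*c) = c^2*(c - 2)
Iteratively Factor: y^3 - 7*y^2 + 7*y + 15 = (y + 1)*(y^2 - 8*y + 15) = (y - 5)*(y + 1)*(y - 3)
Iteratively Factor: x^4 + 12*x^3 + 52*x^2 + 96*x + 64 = (x + 2)*(x^3 + 10*x^2 + 32*x + 32) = (x + 2)*(x + 4)*(x^2 + 6*x + 8) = (x + 2)*(x + 4)^2*(x + 2)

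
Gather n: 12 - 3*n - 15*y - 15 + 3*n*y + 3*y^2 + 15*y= n*(3*y - 3) + 3*y^2 - 3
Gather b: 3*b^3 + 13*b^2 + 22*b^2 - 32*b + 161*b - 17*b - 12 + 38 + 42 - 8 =3*b^3 + 35*b^2 + 112*b + 60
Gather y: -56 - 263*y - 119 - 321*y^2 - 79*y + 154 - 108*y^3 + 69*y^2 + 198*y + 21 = -108*y^3 - 252*y^2 - 144*y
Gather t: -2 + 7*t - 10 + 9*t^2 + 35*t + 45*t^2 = 54*t^2 + 42*t - 12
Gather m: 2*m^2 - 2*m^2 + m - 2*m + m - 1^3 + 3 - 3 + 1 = 0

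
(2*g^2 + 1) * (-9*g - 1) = -18*g^3 - 2*g^2 - 9*g - 1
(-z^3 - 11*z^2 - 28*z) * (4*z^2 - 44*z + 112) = -4*z^5 + 260*z^3 - 3136*z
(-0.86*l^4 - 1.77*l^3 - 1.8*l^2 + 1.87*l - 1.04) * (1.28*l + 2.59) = -1.1008*l^5 - 4.493*l^4 - 6.8883*l^3 - 2.2684*l^2 + 3.5121*l - 2.6936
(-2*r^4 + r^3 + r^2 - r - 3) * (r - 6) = -2*r^5 + 13*r^4 - 5*r^3 - 7*r^2 + 3*r + 18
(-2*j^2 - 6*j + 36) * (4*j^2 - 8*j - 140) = -8*j^4 - 8*j^3 + 472*j^2 + 552*j - 5040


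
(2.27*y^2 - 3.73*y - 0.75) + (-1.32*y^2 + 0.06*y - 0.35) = 0.95*y^2 - 3.67*y - 1.1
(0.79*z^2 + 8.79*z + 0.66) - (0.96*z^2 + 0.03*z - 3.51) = -0.17*z^2 + 8.76*z + 4.17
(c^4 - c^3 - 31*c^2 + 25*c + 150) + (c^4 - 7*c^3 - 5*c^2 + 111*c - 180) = 2*c^4 - 8*c^3 - 36*c^2 + 136*c - 30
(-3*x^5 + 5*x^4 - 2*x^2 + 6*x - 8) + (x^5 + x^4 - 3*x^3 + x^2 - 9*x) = -2*x^5 + 6*x^4 - 3*x^3 - x^2 - 3*x - 8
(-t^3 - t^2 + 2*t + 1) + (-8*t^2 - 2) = -t^3 - 9*t^2 + 2*t - 1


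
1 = 1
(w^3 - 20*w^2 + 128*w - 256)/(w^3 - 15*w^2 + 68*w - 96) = (w - 8)/(w - 3)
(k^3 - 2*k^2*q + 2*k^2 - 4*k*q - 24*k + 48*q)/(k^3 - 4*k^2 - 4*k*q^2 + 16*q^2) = (k + 6)/(k + 2*q)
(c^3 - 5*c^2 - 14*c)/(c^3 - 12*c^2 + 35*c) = (c + 2)/(c - 5)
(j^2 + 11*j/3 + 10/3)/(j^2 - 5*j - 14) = (j + 5/3)/(j - 7)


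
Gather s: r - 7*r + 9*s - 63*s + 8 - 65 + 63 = -6*r - 54*s + 6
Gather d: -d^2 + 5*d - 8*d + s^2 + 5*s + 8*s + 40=-d^2 - 3*d + s^2 + 13*s + 40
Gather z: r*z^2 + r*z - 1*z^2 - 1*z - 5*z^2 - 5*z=z^2*(r - 6) + z*(r - 6)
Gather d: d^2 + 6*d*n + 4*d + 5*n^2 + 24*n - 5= d^2 + d*(6*n + 4) + 5*n^2 + 24*n - 5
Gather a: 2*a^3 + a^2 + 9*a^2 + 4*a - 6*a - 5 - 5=2*a^3 + 10*a^2 - 2*a - 10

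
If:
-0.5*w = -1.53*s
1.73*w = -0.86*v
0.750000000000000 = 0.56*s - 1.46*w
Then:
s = -0.19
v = 1.18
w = -0.59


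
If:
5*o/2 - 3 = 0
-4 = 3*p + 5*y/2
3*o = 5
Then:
No Solution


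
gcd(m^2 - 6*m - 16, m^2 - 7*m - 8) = m - 8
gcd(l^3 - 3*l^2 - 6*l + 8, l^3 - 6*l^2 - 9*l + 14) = l^2 + l - 2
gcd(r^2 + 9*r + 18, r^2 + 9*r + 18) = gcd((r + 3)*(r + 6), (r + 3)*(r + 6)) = r^2 + 9*r + 18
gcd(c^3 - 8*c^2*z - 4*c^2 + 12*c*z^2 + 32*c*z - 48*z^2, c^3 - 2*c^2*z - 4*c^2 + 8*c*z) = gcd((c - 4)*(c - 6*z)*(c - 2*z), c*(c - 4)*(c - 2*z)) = -c^2 + 2*c*z + 4*c - 8*z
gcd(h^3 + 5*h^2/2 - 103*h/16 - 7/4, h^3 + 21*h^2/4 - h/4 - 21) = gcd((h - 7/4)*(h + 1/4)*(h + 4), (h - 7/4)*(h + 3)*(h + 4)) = h^2 + 9*h/4 - 7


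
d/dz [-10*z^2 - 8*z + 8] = -20*z - 8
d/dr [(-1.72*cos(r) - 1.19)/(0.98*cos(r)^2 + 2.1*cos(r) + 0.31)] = (1.6856*sin(r)^2 - 2.3324*cos(r) - 3.6514)*sin(r)/(0.98*cos(r)^2 + 2.1*cos(r) + 0.31)^2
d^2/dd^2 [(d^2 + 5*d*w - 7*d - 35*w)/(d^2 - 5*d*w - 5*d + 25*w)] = 2*((-2*d + 5*w + 5)^2*(d^2 + 5*d*w - 7*d - 35*w) + (d^2 - 5*d*w - 5*d + 25*w)^2 + (d^2 - 5*d*w - 5*d + 25*w)*(-d^2 - 5*d*w + 7*d + 35*w + (-2*d + 5*w + 5)*(2*d + 5*w - 7)))/(d^2 - 5*d*w - 5*d + 25*w)^3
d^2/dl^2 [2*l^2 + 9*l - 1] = 4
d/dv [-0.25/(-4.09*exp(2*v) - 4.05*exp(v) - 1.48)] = (-2.045*exp(v) - 1.0125)*exp(v)/(4.09*exp(2*v) + 4.05*exp(v) + 1.48)^2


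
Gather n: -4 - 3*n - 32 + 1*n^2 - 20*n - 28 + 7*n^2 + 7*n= 8*n^2 - 16*n - 64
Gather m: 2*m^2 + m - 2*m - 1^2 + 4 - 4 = 2*m^2 - m - 1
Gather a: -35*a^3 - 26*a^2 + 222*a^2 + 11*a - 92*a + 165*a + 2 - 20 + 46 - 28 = -35*a^3 + 196*a^2 + 84*a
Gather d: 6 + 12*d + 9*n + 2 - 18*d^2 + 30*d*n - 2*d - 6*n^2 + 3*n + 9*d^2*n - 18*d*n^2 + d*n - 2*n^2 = d^2*(9*n - 18) + d*(-18*n^2 + 31*n + 10) - 8*n^2 + 12*n + 8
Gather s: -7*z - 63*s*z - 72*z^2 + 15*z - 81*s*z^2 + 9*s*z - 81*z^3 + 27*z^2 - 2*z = s*(-81*z^2 - 54*z) - 81*z^3 - 45*z^2 + 6*z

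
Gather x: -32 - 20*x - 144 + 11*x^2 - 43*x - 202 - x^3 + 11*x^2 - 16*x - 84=-x^3 + 22*x^2 - 79*x - 462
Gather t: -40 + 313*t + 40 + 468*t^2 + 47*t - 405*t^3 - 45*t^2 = -405*t^3 + 423*t^2 + 360*t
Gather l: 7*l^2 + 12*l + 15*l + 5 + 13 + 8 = 7*l^2 + 27*l + 26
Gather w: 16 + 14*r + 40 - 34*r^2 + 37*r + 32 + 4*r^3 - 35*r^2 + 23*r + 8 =4*r^3 - 69*r^2 + 74*r + 96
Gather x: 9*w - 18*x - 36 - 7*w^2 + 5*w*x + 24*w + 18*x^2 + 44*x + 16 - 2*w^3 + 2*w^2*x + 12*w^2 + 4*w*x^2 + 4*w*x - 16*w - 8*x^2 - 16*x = -2*w^3 + 5*w^2 + 17*w + x^2*(4*w + 10) + x*(2*w^2 + 9*w + 10) - 20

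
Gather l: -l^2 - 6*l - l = -l^2 - 7*l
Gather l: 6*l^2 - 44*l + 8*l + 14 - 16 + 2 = 6*l^2 - 36*l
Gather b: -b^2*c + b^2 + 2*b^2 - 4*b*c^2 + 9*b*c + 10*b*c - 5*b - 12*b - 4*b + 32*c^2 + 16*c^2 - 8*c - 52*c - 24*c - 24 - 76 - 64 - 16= b^2*(3 - c) + b*(-4*c^2 + 19*c - 21) + 48*c^2 - 84*c - 180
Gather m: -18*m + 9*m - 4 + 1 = -9*m - 3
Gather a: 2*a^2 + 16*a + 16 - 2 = 2*a^2 + 16*a + 14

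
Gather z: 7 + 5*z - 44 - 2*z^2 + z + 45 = -2*z^2 + 6*z + 8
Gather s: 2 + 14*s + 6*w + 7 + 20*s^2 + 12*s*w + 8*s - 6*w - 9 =20*s^2 + s*(12*w + 22)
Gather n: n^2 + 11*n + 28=n^2 + 11*n + 28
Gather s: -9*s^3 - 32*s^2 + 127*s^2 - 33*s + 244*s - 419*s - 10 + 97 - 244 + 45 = -9*s^3 + 95*s^2 - 208*s - 112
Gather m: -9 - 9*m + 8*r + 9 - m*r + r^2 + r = m*(-r - 9) + r^2 + 9*r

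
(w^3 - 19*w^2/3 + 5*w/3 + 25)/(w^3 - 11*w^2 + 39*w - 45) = (w + 5/3)/(w - 3)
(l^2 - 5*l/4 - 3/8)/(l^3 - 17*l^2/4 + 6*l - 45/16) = 2*(4*l + 1)/(8*l^2 - 22*l + 15)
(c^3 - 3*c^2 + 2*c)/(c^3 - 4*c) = (c - 1)/(c + 2)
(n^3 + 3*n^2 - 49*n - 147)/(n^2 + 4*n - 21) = (n^2 - 4*n - 21)/(n - 3)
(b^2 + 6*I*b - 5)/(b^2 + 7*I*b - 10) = (b + I)/(b + 2*I)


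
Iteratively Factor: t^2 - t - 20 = (t + 4)*(t - 5)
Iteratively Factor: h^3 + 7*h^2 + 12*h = (h)*(h^2 + 7*h + 12) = h*(h + 3)*(h + 4)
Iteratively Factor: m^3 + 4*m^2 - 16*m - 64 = (m - 4)*(m^2 + 8*m + 16) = (m - 4)*(m + 4)*(m + 4)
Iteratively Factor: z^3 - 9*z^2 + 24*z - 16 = (z - 4)*(z^2 - 5*z + 4) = (z - 4)^2*(z - 1)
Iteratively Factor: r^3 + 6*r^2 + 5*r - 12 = (r + 4)*(r^2 + 2*r - 3) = (r - 1)*(r + 4)*(r + 3)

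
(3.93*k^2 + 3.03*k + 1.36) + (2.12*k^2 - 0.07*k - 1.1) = 6.05*k^2 + 2.96*k + 0.26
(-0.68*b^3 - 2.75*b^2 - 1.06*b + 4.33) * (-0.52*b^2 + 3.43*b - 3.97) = 0.3536*b^5 - 0.9024*b^4 - 6.1817*b^3 + 5.0301*b^2 + 19.0601*b - 17.1901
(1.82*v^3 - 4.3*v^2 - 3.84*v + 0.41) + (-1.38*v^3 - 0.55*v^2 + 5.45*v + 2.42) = 0.44*v^3 - 4.85*v^2 + 1.61*v + 2.83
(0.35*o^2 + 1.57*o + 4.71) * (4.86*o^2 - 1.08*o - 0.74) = 1.701*o^4 + 7.2522*o^3 + 20.936*o^2 - 6.2486*o - 3.4854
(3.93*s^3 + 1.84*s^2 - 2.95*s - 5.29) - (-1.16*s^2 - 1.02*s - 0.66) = 3.93*s^3 + 3.0*s^2 - 1.93*s - 4.63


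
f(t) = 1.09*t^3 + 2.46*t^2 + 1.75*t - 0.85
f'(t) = 3.27*t^2 + 4.92*t + 1.75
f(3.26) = 68.76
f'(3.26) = 52.54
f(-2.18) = -4.27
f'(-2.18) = 6.56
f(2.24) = 27.66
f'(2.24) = 29.18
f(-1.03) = -1.23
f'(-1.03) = 0.15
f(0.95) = 3.97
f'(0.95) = 9.38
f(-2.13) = -3.95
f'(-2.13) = 6.11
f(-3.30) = -19.01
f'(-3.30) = 21.12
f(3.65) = 91.31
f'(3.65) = 63.27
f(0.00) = -0.85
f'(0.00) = 1.75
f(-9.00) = -611.95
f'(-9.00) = 222.34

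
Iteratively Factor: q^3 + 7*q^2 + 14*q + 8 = (q + 2)*(q^2 + 5*q + 4) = (q + 2)*(q + 4)*(q + 1)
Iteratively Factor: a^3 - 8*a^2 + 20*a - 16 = (a - 2)*(a^2 - 6*a + 8) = (a - 2)^2*(a - 4)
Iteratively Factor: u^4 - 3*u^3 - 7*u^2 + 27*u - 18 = (u - 1)*(u^3 - 2*u^2 - 9*u + 18) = (u - 3)*(u - 1)*(u^2 + u - 6) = (u - 3)*(u - 1)*(u + 3)*(u - 2)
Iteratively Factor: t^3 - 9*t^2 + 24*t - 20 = (t - 2)*(t^2 - 7*t + 10) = (t - 2)^2*(t - 5)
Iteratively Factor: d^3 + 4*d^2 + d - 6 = (d + 3)*(d^2 + d - 2) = (d - 1)*(d + 3)*(d + 2)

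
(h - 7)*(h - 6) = h^2 - 13*h + 42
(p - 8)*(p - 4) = p^2 - 12*p + 32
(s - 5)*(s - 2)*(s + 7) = s^3 - 39*s + 70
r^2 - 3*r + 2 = (r - 2)*(r - 1)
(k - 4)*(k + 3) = k^2 - k - 12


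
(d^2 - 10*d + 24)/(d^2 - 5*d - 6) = (d - 4)/(d + 1)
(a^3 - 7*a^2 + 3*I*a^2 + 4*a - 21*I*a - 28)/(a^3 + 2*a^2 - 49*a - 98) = (a^2 + 3*I*a + 4)/(a^2 + 9*a + 14)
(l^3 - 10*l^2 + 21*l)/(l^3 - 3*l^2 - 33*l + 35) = l*(l - 3)/(l^2 + 4*l - 5)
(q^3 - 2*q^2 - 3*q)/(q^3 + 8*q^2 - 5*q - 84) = q*(q + 1)/(q^2 + 11*q + 28)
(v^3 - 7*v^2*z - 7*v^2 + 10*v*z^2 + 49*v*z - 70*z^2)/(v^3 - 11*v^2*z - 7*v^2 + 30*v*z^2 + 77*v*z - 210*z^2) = (-v + 2*z)/(-v + 6*z)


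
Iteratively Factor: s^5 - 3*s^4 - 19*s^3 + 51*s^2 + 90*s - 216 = (s + 3)*(s^4 - 6*s^3 - s^2 + 54*s - 72) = (s - 3)*(s + 3)*(s^3 - 3*s^2 - 10*s + 24) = (s - 3)*(s + 3)^2*(s^2 - 6*s + 8) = (s - 3)*(s - 2)*(s + 3)^2*(s - 4)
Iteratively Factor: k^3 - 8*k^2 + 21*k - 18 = (k - 3)*(k^2 - 5*k + 6) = (k - 3)^2*(k - 2)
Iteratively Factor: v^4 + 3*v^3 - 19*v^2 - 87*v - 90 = (v + 2)*(v^3 + v^2 - 21*v - 45) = (v - 5)*(v + 2)*(v^2 + 6*v + 9) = (v - 5)*(v + 2)*(v + 3)*(v + 3)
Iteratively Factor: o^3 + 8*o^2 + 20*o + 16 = (o + 4)*(o^2 + 4*o + 4) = (o + 2)*(o + 4)*(o + 2)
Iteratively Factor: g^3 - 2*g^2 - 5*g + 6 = (g - 1)*(g^2 - g - 6) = (g - 3)*(g - 1)*(g + 2)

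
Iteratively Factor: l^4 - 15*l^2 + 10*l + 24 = (l + 1)*(l^3 - l^2 - 14*l + 24) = (l - 3)*(l + 1)*(l^2 + 2*l - 8) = (l - 3)*(l + 1)*(l + 4)*(l - 2)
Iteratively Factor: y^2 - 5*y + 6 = (y - 3)*(y - 2)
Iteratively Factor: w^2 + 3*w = (w + 3)*(w)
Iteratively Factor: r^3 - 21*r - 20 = (r + 4)*(r^2 - 4*r - 5) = (r + 1)*(r + 4)*(r - 5)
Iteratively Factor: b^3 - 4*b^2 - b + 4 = (b - 1)*(b^2 - 3*b - 4) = (b - 4)*(b - 1)*(b + 1)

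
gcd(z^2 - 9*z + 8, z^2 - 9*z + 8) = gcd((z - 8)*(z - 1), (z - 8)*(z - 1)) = z^2 - 9*z + 8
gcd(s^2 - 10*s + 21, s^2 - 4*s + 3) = s - 3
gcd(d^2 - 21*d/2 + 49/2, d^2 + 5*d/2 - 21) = d - 7/2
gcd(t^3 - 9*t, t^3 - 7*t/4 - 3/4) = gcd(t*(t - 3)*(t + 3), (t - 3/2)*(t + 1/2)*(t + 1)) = 1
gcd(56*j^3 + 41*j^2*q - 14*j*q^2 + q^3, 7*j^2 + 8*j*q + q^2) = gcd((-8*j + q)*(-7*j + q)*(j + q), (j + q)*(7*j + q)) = j + q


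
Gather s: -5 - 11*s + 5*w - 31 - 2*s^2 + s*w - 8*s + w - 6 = -2*s^2 + s*(w - 19) + 6*w - 42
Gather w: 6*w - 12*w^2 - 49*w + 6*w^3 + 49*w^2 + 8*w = 6*w^3 + 37*w^2 - 35*w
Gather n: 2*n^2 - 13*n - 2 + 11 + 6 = 2*n^2 - 13*n + 15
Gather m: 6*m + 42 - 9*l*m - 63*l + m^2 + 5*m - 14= -63*l + m^2 + m*(11 - 9*l) + 28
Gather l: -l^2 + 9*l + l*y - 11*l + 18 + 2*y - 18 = -l^2 + l*(y - 2) + 2*y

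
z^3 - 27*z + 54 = (z - 3)^2*(z + 6)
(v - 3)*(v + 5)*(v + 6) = v^3 + 8*v^2 - 3*v - 90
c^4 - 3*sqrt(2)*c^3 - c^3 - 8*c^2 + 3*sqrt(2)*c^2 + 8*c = c*(c - 1)*(c - 4*sqrt(2))*(c + sqrt(2))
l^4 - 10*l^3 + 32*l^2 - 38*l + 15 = (l - 5)*(l - 3)*(l - 1)^2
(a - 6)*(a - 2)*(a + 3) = a^3 - 5*a^2 - 12*a + 36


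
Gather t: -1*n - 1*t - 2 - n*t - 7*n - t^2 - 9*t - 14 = -8*n - t^2 + t*(-n - 10) - 16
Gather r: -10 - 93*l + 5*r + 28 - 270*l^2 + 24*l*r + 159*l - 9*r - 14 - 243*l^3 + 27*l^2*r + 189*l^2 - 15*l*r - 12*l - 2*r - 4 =-243*l^3 - 81*l^2 + 54*l + r*(27*l^2 + 9*l - 6)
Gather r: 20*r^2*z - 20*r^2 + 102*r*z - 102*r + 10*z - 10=r^2*(20*z - 20) + r*(102*z - 102) + 10*z - 10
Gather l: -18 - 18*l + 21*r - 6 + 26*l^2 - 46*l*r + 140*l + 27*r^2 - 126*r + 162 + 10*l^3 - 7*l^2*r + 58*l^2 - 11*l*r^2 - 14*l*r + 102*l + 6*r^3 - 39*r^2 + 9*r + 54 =10*l^3 + l^2*(84 - 7*r) + l*(-11*r^2 - 60*r + 224) + 6*r^3 - 12*r^2 - 96*r + 192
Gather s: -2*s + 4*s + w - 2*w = 2*s - w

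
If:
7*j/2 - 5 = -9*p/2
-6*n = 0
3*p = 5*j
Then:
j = 5/11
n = 0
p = 25/33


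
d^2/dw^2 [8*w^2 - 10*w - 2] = 16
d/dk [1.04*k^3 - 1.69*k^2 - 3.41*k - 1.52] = 3.12*k^2 - 3.38*k - 3.41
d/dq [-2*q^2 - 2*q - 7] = -4*q - 2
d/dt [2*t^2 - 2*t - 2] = 4*t - 2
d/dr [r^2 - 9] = 2*r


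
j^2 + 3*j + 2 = (j + 1)*(j + 2)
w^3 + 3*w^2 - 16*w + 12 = (w - 2)*(w - 1)*(w + 6)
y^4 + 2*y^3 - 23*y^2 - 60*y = y*(y - 5)*(y + 3)*(y + 4)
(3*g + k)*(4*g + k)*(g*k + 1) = 12*g^3*k + 7*g^2*k^2 + 12*g^2 + g*k^3 + 7*g*k + k^2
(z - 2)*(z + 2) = z^2 - 4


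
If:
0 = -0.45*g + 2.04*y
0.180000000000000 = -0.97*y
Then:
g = -0.84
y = -0.19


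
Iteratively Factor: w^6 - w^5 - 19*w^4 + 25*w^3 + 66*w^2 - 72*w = (w - 1)*(w^5 - 19*w^3 + 6*w^2 + 72*w) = (w - 3)*(w - 1)*(w^4 + 3*w^3 - 10*w^2 - 24*w) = (w - 3)*(w - 1)*(w + 4)*(w^3 - w^2 - 6*w) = (w - 3)*(w - 1)*(w + 2)*(w + 4)*(w^2 - 3*w) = w*(w - 3)*(w - 1)*(w + 2)*(w + 4)*(w - 3)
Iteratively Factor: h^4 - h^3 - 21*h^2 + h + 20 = (h + 4)*(h^3 - 5*h^2 - h + 5) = (h - 5)*(h + 4)*(h^2 - 1) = (h - 5)*(h - 1)*(h + 4)*(h + 1)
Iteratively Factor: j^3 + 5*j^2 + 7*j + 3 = (j + 3)*(j^2 + 2*j + 1) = (j + 1)*(j + 3)*(j + 1)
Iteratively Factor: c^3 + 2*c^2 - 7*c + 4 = (c - 1)*(c^2 + 3*c - 4) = (c - 1)^2*(c + 4)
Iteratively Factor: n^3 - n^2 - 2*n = (n - 2)*(n^2 + n) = n*(n - 2)*(n + 1)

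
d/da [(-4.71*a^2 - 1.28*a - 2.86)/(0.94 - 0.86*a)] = (4.0506*a^2 - 8.8548*a - 3.6628)/(0.7396*a^2 - 1.6168*a + 0.8836)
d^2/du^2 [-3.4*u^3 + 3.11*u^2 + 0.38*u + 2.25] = 6.22 - 20.4*u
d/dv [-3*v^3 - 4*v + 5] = -9*v^2 - 4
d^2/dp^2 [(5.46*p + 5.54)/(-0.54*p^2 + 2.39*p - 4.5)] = (-(1.08*p - 2.39)*(2.16*p - 4.78)*(5.46*p + 5.54) + (17.6904*p - 20.1156)*(0.54*p^2 - 2.39*p + 4.5))/(0.54*p^2 - 2.39*p + 4.5)^3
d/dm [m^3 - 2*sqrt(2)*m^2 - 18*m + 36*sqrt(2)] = 3*m^2 - 4*sqrt(2)*m - 18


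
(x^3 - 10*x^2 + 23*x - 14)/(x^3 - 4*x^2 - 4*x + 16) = (x^2 - 8*x + 7)/(x^2 - 2*x - 8)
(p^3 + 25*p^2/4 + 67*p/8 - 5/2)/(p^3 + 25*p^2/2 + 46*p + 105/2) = (p^2 + 15*p/4 - 1)/(p^2 + 10*p + 21)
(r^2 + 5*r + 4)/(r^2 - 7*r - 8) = (r + 4)/(r - 8)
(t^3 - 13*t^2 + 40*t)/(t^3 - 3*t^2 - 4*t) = (-t^2 + 13*t - 40)/(-t^2 + 3*t + 4)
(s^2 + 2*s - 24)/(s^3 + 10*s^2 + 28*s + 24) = (s - 4)/(s^2 + 4*s + 4)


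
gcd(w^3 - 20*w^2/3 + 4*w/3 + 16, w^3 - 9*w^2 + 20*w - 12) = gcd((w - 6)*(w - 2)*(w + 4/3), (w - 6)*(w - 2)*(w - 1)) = w^2 - 8*w + 12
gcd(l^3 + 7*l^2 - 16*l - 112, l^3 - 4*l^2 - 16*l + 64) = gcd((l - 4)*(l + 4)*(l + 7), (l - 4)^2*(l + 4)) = l^2 - 16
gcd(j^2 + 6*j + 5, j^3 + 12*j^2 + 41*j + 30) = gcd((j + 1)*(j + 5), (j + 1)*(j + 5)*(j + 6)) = j^2 + 6*j + 5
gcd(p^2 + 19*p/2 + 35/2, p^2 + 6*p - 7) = p + 7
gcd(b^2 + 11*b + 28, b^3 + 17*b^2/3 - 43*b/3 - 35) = b + 7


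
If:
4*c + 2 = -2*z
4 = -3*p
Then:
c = -z/2 - 1/2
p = -4/3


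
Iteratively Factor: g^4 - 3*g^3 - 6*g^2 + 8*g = (g + 2)*(g^3 - 5*g^2 + 4*g) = (g - 1)*(g + 2)*(g^2 - 4*g) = g*(g - 1)*(g + 2)*(g - 4)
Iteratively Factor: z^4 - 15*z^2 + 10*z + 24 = (z - 3)*(z^3 + 3*z^2 - 6*z - 8) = (z - 3)*(z - 2)*(z^2 + 5*z + 4) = (z - 3)*(z - 2)*(z + 4)*(z + 1)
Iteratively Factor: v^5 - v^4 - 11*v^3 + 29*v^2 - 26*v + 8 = (v - 1)*(v^4 - 11*v^2 + 18*v - 8) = (v - 1)^2*(v^3 + v^2 - 10*v + 8) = (v - 1)^2*(v + 4)*(v^2 - 3*v + 2) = (v - 1)^3*(v + 4)*(v - 2)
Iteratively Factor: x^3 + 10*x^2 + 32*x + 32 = (x + 4)*(x^2 + 6*x + 8) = (x + 4)^2*(x + 2)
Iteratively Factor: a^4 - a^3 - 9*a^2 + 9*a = (a - 3)*(a^3 + 2*a^2 - 3*a) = (a - 3)*(a - 1)*(a^2 + 3*a) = a*(a - 3)*(a - 1)*(a + 3)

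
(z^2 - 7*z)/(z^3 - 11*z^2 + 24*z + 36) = z*(z - 7)/(z^3 - 11*z^2 + 24*z + 36)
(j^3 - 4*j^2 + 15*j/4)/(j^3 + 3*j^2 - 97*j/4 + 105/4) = j/(j + 7)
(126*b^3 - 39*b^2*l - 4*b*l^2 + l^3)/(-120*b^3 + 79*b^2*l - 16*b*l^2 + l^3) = (-42*b^2 - b*l + l^2)/(40*b^2 - 13*b*l + l^2)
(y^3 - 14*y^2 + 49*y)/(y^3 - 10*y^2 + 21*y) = (y - 7)/(y - 3)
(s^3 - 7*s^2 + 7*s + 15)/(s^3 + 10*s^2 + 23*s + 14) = (s^2 - 8*s + 15)/(s^2 + 9*s + 14)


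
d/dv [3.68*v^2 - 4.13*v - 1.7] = 7.36*v - 4.13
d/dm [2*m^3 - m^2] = 2*m*(3*m - 1)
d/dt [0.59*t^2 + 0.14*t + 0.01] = 1.18*t + 0.14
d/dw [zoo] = 0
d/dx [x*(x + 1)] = 2*x + 1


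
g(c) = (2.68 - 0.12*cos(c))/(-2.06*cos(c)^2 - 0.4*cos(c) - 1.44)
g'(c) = (2.68 - 0.12*cos(c))*(-4.12*sin(c)*cos(c) - 0.4*sin(c))/(-2.06*cos(c)^2 - 0.4*cos(c) - 1.44)^2 + 0.12*sin(c)/(-2.06*cos(c)^2 - 0.4*cos(c) - 1.44)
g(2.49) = -1.14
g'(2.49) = 0.79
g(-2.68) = -1.02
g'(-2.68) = -0.53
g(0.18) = -0.67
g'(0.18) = -0.15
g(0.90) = -1.05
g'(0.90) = -1.02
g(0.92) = -1.07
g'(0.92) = -1.05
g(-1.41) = -1.71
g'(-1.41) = 1.22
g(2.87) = -0.94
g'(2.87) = 0.29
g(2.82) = -0.96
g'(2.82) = 0.35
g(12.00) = -0.79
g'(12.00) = 0.53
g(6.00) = -0.69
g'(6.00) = 0.23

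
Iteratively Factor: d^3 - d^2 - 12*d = (d)*(d^2 - d - 12) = d*(d + 3)*(d - 4)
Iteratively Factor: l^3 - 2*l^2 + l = (l - 1)*(l^2 - l) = l*(l - 1)*(l - 1)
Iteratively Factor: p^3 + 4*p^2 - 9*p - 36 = (p + 4)*(p^2 - 9) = (p + 3)*(p + 4)*(p - 3)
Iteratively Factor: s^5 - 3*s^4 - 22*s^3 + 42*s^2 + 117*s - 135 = (s - 5)*(s^4 + 2*s^3 - 12*s^2 - 18*s + 27) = (s - 5)*(s - 1)*(s^3 + 3*s^2 - 9*s - 27) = (s - 5)*(s - 1)*(s + 3)*(s^2 - 9) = (s - 5)*(s - 1)*(s + 3)^2*(s - 3)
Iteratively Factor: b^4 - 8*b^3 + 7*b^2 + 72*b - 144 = (b + 3)*(b^3 - 11*b^2 + 40*b - 48) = (b - 3)*(b + 3)*(b^2 - 8*b + 16) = (b - 4)*(b - 3)*(b + 3)*(b - 4)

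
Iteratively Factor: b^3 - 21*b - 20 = (b + 1)*(b^2 - b - 20) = (b - 5)*(b + 1)*(b + 4)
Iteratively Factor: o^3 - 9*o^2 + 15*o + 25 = (o - 5)*(o^2 - 4*o - 5) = (o - 5)^2*(o + 1)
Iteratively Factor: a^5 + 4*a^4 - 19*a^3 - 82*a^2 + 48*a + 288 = (a + 3)*(a^4 + a^3 - 22*a^2 - 16*a + 96) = (a + 3)^2*(a^3 - 2*a^2 - 16*a + 32) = (a - 2)*(a + 3)^2*(a^2 - 16) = (a - 4)*(a - 2)*(a + 3)^2*(a + 4)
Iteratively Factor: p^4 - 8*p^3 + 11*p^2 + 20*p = (p - 5)*(p^3 - 3*p^2 - 4*p) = (p - 5)*(p + 1)*(p^2 - 4*p) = (p - 5)*(p - 4)*(p + 1)*(p)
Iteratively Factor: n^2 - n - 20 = (n + 4)*(n - 5)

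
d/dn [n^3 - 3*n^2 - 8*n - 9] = 3*n^2 - 6*n - 8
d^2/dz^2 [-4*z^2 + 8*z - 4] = -8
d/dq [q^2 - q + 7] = 2*q - 1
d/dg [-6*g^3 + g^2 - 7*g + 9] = -18*g^2 + 2*g - 7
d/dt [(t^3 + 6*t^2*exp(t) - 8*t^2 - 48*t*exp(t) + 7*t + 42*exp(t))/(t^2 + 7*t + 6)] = (6*t^4*exp(t) + t^4 - 6*t^3*exp(t) + 14*t^3 - 168*t^2*exp(t) - 45*t^2 - 6*t*exp(t) - 96*t - 330*exp(t) + 42)/(t^4 + 14*t^3 + 61*t^2 + 84*t + 36)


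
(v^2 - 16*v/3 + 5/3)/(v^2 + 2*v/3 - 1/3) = (v - 5)/(v + 1)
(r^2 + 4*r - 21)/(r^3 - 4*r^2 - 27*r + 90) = (r + 7)/(r^2 - r - 30)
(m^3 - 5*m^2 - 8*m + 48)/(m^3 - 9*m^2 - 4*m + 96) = (m - 4)/(m - 8)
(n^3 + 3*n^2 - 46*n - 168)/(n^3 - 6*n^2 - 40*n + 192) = (n^2 - 3*n - 28)/(n^2 - 12*n + 32)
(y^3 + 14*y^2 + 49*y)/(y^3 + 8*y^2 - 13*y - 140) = y*(y + 7)/(y^2 + y - 20)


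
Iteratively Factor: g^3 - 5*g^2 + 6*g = (g - 3)*(g^2 - 2*g) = (g - 3)*(g - 2)*(g)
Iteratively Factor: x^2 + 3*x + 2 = (x + 1)*(x + 2)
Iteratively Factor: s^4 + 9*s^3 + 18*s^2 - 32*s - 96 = (s + 3)*(s^3 + 6*s^2 - 32) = (s + 3)*(s + 4)*(s^2 + 2*s - 8) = (s + 3)*(s + 4)^2*(s - 2)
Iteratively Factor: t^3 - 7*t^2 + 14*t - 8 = (t - 2)*(t^2 - 5*t + 4) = (t - 2)*(t - 1)*(t - 4)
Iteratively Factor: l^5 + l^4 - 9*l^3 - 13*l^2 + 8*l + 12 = (l + 2)*(l^4 - l^3 - 7*l^2 + l + 6) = (l + 1)*(l + 2)*(l^3 - 2*l^2 - 5*l + 6) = (l - 3)*(l + 1)*(l + 2)*(l^2 + l - 2) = (l - 3)*(l + 1)*(l + 2)^2*(l - 1)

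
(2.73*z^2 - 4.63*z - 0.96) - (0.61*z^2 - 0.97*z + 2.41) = 2.12*z^2 - 3.66*z - 3.37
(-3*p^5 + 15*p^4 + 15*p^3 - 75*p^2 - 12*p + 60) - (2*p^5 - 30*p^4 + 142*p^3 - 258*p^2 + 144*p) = -5*p^5 + 45*p^4 - 127*p^3 + 183*p^2 - 156*p + 60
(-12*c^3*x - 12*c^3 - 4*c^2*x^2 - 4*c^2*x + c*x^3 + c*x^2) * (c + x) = -12*c^4*x - 12*c^4 - 16*c^3*x^2 - 16*c^3*x - 3*c^2*x^3 - 3*c^2*x^2 + c*x^4 + c*x^3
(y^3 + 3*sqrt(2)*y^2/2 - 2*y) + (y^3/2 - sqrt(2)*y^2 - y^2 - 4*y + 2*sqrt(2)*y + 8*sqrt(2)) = 3*y^3/2 - y^2 + sqrt(2)*y^2/2 - 6*y + 2*sqrt(2)*y + 8*sqrt(2)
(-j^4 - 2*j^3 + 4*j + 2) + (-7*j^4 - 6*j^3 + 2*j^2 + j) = -8*j^4 - 8*j^3 + 2*j^2 + 5*j + 2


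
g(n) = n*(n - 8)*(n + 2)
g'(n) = n*(n - 8) + n*(n + 2) + (n - 8)*(n + 2)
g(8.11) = 9.02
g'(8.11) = 84.00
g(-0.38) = 5.16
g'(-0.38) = -11.01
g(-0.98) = 8.98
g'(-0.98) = -1.36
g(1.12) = -24.04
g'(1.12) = -25.68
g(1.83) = -43.24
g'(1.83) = -27.91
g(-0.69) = 7.85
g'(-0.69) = -6.29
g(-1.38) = 8.03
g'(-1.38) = 6.27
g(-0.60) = 7.22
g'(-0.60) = -7.72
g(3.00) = -75.00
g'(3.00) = -25.00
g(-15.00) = -4485.00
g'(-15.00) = 839.00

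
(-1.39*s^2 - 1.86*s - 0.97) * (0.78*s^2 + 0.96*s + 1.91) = -1.0842*s^4 - 2.7852*s^3 - 5.1971*s^2 - 4.4838*s - 1.8527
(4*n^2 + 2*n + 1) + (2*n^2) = 6*n^2 + 2*n + 1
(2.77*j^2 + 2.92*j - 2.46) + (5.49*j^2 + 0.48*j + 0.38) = 8.26*j^2 + 3.4*j - 2.08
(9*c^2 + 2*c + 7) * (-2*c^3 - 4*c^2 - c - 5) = -18*c^5 - 40*c^4 - 31*c^3 - 75*c^2 - 17*c - 35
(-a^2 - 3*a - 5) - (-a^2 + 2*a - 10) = 5 - 5*a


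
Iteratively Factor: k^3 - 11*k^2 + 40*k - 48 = (k - 3)*(k^2 - 8*k + 16) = (k - 4)*(k - 3)*(k - 4)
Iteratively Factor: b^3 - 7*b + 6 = (b - 2)*(b^2 + 2*b - 3) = (b - 2)*(b + 3)*(b - 1)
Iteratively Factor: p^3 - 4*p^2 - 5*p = (p)*(p^2 - 4*p - 5) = p*(p + 1)*(p - 5)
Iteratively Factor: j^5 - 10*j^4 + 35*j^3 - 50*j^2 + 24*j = (j)*(j^4 - 10*j^3 + 35*j^2 - 50*j + 24) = j*(j - 2)*(j^3 - 8*j^2 + 19*j - 12) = j*(j - 2)*(j - 1)*(j^2 - 7*j + 12) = j*(j - 4)*(j - 2)*(j - 1)*(j - 3)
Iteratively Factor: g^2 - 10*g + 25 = (g - 5)*(g - 5)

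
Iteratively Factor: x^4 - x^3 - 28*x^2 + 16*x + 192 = (x - 4)*(x^3 + 3*x^2 - 16*x - 48) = (x - 4)*(x + 4)*(x^2 - x - 12) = (x - 4)*(x + 3)*(x + 4)*(x - 4)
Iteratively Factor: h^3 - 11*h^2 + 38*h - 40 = (h - 5)*(h^2 - 6*h + 8) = (h - 5)*(h - 4)*(h - 2)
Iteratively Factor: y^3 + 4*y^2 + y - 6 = (y - 1)*(y^2 + 5*y + 6) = (y - 1)*(y + 3)*(y + 2)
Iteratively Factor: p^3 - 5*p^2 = (p)*(p^2 - 5*p) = p^2*(p - 5)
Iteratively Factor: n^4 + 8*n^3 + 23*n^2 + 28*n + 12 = (n + 1)*(n^3 + 7*n^2 + 16*n + 12) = (n + 1)*(n + 2)*(n^2 + 5*n + 6) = (n + 1)*(n + 2)^2*(n + 3)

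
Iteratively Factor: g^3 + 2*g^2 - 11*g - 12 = (g - 3)*(g^2 + 5*g + 4) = (g - 3)*(g + 4)*(g + 1)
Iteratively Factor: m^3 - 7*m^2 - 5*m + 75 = (m + 3)*(m^2 - 10*m + 25) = (m - 5)*(m + 3)*(m - 5)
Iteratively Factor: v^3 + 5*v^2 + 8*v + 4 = (v + 2)*(v^2 + 3*v + 2) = (v + 1)*(v + 2)*(v + 2)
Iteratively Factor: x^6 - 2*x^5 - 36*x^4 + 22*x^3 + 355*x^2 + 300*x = (x + 1)*(x^5 - 3*x^4 - 33*x^3 + 55*x^2 + 300*x) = (x - 5)*(x + 1)*(x^4 + 2*x^3 - 23*x^2 - 60*x) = x*(x - 5)*(x + 1)*(x^3 + 2*x^2 - 23*x - 60) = x*(x - 5)*(x + 1)*(x + 3)*(x^2 - x - 20) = x*(x - 5)^2*(x + 1)*(x + 3)*(x + 4)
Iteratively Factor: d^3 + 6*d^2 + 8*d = (d + 4)*(d^2 + 2*d) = d*(d + 4)*(d + 2)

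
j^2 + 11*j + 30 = (j + 5)*(j + 6)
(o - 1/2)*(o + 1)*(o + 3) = o^3 + 7*o^2/2 + o - 3/2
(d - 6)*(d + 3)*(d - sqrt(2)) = d^3 - 3*d^2 - sqrt(2)*d^2 - 18*d + 3*sqrt(2)*d + 18*sqrt(2)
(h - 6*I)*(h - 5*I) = h^2 - 11*I*h - 30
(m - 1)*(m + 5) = m^2 + 4*m - 5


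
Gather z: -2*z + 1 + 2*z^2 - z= 2*z^2 - 3*z + 1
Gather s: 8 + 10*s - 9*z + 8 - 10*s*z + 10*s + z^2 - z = s*(20 - 10*z) + z^2 - 10*z + 16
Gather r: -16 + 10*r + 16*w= 10*r + 16*w - 16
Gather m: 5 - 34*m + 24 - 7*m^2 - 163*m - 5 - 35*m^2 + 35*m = -42*m^2 - 162*m + 24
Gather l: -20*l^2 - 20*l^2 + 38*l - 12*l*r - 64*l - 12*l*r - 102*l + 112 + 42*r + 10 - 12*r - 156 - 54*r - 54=-40*l^2 + l*(-24*r - 128) - 24*r - 88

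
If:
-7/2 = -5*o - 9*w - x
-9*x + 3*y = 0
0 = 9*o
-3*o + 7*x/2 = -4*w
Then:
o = 0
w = 49/110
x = -28/55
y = -84/55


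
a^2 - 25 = (a - 5)*(a + 5)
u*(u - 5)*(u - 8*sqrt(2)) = u^3 - 8*sqrt(2)*u^2 - 5*u^2 + 40*sqrt(2)*u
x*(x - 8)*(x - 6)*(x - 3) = x^4 - 17*x^3 + 90*x^2 - 144*x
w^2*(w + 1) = w^3 + w^2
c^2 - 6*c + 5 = (c - 5)*(c - 1)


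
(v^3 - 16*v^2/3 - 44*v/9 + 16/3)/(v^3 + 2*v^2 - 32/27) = 3*(v - 6)/(3*v + 4)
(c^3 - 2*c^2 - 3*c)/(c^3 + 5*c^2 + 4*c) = (c - 3)/(c + 4)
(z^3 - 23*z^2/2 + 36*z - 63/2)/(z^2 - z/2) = (2*z^3 - 23*z^2 + 72*z - 63)/(z*(2*z - 1))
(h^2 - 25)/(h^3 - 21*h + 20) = (h - 5)/(h^2 - 5*h + 4)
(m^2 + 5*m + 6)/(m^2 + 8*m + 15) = (m + 2)/(m + 5)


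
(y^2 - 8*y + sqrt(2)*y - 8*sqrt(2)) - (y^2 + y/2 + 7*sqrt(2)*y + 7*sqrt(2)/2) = -17*y/2 - 6*sqrt(2)*y - 23*sqrt(2)/2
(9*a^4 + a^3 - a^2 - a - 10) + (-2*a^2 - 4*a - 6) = 9*a^4 + a^3 - 3*a^2 - 5*a - 16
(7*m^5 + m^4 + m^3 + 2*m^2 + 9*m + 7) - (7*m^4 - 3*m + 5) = 7*m^5 - 6*m^4 + m^3 + 2*m^2 + 12*m + 2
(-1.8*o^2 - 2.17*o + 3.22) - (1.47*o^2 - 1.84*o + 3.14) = -3.27*o^2 - 0.33*o + 0.0800000000000001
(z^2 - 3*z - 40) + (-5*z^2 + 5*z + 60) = -4*z^2 + 2*z + 20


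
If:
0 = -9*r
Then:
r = 0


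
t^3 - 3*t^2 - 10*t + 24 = (t - 4)*(t - 2)*(t + 3)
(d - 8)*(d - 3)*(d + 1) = d^3 - 10*d^2 + 13*d + 24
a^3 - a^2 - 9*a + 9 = (a - 3)*(a - 1)*(a + 3)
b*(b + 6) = b^2 + 6*b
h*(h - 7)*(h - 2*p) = h^3 - 2*h^2*p - 7*h^2 + 14*h*p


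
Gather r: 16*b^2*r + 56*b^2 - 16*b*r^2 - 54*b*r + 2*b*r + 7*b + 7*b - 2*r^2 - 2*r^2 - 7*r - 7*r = 56*b^2 + 14*b + r^2*(-16*b - 4) + r*(16*b^2 - 52*b - 14)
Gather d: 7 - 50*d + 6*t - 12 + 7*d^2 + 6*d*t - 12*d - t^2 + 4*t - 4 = 7*d^2 + d*(6*t - 62) - t^2 + 10*t - 9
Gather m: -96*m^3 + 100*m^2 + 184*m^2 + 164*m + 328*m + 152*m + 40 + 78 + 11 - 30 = -96*m^3 + 284*m^2 + 644*m + 99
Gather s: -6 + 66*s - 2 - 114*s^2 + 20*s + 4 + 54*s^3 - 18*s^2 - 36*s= 54*s^3 - 132*s^2 + 50*s - 4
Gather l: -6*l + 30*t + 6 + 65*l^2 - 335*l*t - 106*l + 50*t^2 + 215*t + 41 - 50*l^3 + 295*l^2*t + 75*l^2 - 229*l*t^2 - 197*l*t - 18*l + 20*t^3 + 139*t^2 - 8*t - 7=-50*l^3 + l^2*(295*t + 140) + l*(-229*t^2 - 532*t - 130) + 20*t^3 + 189*t^2 + 237*t + 40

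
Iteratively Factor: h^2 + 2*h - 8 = (h - 2)*(h + 4)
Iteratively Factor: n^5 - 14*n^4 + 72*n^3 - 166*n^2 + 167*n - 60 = (n - 1)*(n^4 - 13*n^3 + 59*n^2 - 107*n + 60) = (n - 1)^2*(n^3 - 12*n^2 + 47*n - 60) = (n - 5)*(n - 1)^2*(n^2 - 7*n + 12) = (n - 5)*(n - 3)*(n - 1)^2*(n - 4)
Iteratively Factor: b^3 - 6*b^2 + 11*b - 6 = (b - 2)*(b^2 - 4*b + 3) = (b - 2)*(b - 1)*(b - 3)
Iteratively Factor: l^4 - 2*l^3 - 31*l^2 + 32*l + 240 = (l - 5)*(l^3 + 3*l^2 - 16*l - 48) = (l - 5)*(l - 4)*(l^2 + 7*l + 12) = (l - 5)*(l - 4)*(l + 3)*(l + 4)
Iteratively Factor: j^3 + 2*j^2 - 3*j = (j)*(j^2 + 2*j - 3) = j*(j + 3)*(j - 1)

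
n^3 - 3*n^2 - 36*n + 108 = (n - 6)*(n - 3)*(n + 6)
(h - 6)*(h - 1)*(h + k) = h^3 + h^2*k - 7*h^2 - 7*h*k + 6*h + 6*k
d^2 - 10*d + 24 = (d - 6)*(d - 4)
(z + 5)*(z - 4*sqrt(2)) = z^2 - 4*sqrt(2)*z + 5*z - 20*sqrt(2)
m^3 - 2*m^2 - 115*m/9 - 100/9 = (m - 5)*(m + 4/3)*(m + 5/3)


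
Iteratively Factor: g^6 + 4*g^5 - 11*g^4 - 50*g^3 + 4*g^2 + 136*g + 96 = (g - 3)*(g^5 + 7*g^4 + 10*g^3 - 20*g^2 - 56*g - 32) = (g - 3)*(g + 2)*(g^4 + 5*g^3 - 20*g - 16) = (g - 3)*(g - 2)*(g + 2)*(g^3 + 7*g^2 + 14*g + 8) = (g - 3)*(g - 2)*(g + 1)*(g + 2)*(g^2 + 6*g + 8) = (g - 3)*(g - 2)*(g + 1)*(g + 2)*(g + 4)*(g + 2)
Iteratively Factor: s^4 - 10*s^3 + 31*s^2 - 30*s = (s - 5)*(s^3 - 5*s^2 + 6*s) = (s - 5)*(s - 2)*(s^2 - 3*s) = s*(s - 5)*(s - 2)*(s - 3)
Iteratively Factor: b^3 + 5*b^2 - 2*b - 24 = (b - 2)*(b^2 + 7*b + 12) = (b - 2)*(b + 3)*(b + 4)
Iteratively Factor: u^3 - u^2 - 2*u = (u)*(u^2 - u - 2) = u*(u - 2)*(u + 1)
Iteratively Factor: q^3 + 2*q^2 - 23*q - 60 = (q - 5)*(q^2 + 7*q + 12) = (q - 5)*(q + 3)*(q + 4)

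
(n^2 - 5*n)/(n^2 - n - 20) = n/(n + 4)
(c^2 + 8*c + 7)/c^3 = (c^2 + 8*c + 7)/c^3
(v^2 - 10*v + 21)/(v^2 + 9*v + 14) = (v^2 - 10*v + 21)/(v^2 + 9*v + 14)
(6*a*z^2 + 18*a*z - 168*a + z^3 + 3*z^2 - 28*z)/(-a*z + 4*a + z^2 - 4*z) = (6*a*z + 42*a + z^2 + 7*z)/(-a + z)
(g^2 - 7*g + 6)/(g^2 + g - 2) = (g - 6)/(g + 2)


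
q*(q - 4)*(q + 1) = q^3 - 3*q^2 - 4*q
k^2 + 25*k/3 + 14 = (k + 7/3)*(k + 6)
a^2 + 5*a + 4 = (a + 1)*(a + 4)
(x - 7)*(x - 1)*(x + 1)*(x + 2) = x^4 - 5*x^3 - 15*x^2 + 5*x + 14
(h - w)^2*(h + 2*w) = h^3 - 3*h*w^2 + 2*w^3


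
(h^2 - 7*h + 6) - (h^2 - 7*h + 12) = -6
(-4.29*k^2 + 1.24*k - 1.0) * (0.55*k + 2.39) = -2.3595*k^3 - 9.5711*k^2 + 2.4136*k - 2.39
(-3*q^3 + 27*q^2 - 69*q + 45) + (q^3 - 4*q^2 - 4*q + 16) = -2*q^3 + 23*q^2 - 73*q + 61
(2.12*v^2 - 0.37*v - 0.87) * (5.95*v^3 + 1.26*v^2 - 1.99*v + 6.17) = 12.614*v^5 + 0.4697*v^4 - 9.8615*v^3 + 12.7205*v^2 - 0.5516*v - 5.3679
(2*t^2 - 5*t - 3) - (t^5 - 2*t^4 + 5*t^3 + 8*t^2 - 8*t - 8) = -t^5 + 2*t^4 - 5*t^3 - 6*t^2 + 3*t + 5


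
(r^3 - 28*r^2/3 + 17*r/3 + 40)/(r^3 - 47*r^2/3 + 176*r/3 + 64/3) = (3*r^2 - 4*r - 15)/(3*r^2 - 23*r - 8)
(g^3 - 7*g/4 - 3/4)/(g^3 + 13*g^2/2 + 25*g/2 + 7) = (4*g^2 - 4*g - 3)/(2*(2*g^2 + 11*g + 14))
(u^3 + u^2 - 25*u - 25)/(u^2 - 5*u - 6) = (u^2 - 25)/(u - 6)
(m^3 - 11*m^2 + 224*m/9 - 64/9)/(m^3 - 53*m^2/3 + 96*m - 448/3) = (m - 1/3)/(m - 7)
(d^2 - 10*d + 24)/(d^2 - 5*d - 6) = (d - 4)/(d + 1)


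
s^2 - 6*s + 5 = (s - 5)*(s - 1)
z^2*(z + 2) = z^3 + 2*z^2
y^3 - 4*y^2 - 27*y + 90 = (y - 6)*(y - 3)*(y + 5)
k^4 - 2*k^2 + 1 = (k - 1)^2*(k + 1)^2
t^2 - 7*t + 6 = (t - 6)*(t - 1)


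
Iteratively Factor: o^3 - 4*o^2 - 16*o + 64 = (o - 4)*(o^2 - 16) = (o - 4)*(o + 4)*(o - 4)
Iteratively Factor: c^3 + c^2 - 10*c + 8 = (c + 4)*(c^2 - 3*c + 2) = (c - 1)*(c + 4)*(c - 2)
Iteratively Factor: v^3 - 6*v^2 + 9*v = (v - 3)*(v^2 - 3*v) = (v - 3)^2*(v)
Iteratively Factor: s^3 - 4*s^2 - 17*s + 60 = (s + 4)*(s^2 - 8*s + 15) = (s - 5)*(s + 4)*(s - 3)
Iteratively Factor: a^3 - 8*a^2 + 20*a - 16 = (a - 4)*(a^2 - 4*a + 4) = (a - 4)*(a - 2)*(a - 2)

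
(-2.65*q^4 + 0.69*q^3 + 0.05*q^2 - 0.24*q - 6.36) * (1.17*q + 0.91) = -3.1005*q^5 - 1.6042*q^4 + 0.6864*q^3 - 0.2353*q^2 - 7.6596*q - 5.7876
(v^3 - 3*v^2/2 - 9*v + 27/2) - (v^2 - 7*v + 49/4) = v^3 - 5*v^2/2 - 2*v + 5/4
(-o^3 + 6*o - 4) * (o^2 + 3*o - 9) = -o^5 - 3*o^4 + 15*o^3 + 14*o^2 - 66*o + 36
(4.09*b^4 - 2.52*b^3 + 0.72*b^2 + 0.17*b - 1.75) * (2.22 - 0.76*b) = -3.1084*b^5 + 10.995*b^4 - 6.1416*b^3 + 1.4692*b^2 + 1.7074*b - 3.885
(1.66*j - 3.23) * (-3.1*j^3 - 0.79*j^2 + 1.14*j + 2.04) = -5.146*j^4 + 8.7016*j^3 + 4.4441*j^2 - 0.295799999999999*j - 6.5892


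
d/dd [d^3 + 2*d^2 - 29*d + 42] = 3*d^2 + 4*d - 29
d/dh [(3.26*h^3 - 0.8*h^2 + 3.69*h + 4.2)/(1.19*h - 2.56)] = (7.7588*h^3 - 25.9888*h^2 + 4.096*h - 14.4444)/(1.4161*h^2 - 6.0928*h + 6.5536)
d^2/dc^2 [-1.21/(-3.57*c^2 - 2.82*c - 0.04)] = (-30.842658*c^2 - 24.363108*c + 1.21*(7.14*c + 2.82)*(14.28*c + 5.64) - 0.345576)/(3.57*c^2 + 2.82*c + 0.04)^3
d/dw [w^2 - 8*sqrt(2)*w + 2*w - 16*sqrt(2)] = 2*w - 8*sqrt(2) + 2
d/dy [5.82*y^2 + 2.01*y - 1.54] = 11.64*y + 2.01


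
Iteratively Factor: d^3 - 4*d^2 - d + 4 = (d - 1)*(d^2 - 3*d - 4) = (d - 1)*(d + 1)*(d - 4)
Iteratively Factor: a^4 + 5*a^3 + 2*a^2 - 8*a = (a + 4)*(a^3 + a^2 - 2*a) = (a - 1)*(a + 4)*(a^2 + 2*a) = (a - 1)*(a + 2)*(a + 4)*(a)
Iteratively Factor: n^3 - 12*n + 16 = (n + 4)*(n^2 - 4*n + 4) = (n - 2)*(n + 4)*(n - 2)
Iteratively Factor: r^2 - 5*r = (r)*(r - 5)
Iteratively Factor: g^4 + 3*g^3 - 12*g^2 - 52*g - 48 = (g + 3)*(g^3 - 12*g - 16) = (g + 2)*(g + 3)*(g^2 - 2*g - 8) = (g + 2)^2*(g + 3)*(g - 4)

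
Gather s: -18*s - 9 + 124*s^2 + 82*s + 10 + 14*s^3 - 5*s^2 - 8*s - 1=14*s^3 + 119*s^2 + 56*s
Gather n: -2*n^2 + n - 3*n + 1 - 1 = -2*n^2 - 2*n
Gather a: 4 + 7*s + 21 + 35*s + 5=42*s + 30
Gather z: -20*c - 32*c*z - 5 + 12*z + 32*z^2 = -20*c + 32*z^2 + z*(12 - 32*c) - 5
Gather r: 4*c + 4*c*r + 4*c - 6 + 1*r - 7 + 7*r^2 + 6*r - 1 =8*c + 7*r^2 + r*(4*c + 7) - 14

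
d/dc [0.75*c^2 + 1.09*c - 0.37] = 1.5*c + 1.09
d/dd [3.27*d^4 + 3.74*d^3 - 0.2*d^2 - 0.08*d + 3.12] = 13.08*d^3 + 11.22*d^2 - 0.4*d - 0.08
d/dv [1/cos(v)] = sin(v)/cos(v)^2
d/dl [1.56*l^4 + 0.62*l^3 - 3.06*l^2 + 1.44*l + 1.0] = 6.24*l^3 + 1.86*l^2 - 6.12*l + 1.44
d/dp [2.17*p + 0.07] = 2.17000000000000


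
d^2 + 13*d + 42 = (d + 6)*(d + 7)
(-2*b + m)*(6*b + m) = -12*b^2 + 4*b*m + m^2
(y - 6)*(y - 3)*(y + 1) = y^3 - 8*y^2 + 9*y + 18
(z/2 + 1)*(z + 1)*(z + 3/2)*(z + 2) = z^4/2 + 13*z^3/4 + 31*z^2/4 + 8*z + 3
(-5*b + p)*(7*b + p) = -35*b^2 + 2*b*p + p^2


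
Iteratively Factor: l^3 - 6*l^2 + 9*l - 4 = (l - 4)*(l^2 - 2*l + 1) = (l - 4)*(l - 1)*(l - 1)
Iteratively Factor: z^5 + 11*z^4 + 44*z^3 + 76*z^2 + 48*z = (z + 2)*(z^4 + 9*z^3 + 26*z^2 + 24*z) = (z + 2)^2*(z^3 + 7*z^2 + 12*z) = (z + 2)^2*(z + 4)*(z^2 + 3*z) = (z + 2)^2*(z + 3)*(z + 4)*(z)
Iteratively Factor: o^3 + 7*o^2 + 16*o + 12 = (o + 2)*(o^2 + 5*o + 6) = (o + 2)*(o + 3)*(o + 2)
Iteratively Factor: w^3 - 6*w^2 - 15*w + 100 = (w + 4)*(w^2 - 10*w + 25) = (w - 5)*(w + 4)*(w - 5)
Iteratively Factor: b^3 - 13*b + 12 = (b + 4)*(b^2 - 4*b + 3) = (b - 3)*(b + 4)*(b - 1)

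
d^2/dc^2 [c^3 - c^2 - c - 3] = 6*c - 2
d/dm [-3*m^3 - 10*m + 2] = -9*m^2 - 10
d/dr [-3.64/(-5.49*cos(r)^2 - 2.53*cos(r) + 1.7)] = (39.9672*cos(r) + 9.2092)*sin(r)/(5.49*cos(r)^2 + 2.53*cos(r) - 1.7)^2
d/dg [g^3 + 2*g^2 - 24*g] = 3*g^2 + 4*g - 24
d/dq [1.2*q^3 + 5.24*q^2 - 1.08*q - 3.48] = 3.6*q^2 + 10.48*q - 1.08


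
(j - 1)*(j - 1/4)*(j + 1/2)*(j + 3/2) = j^4 + 3*j^3/4 - 3*j^2/2 - 7*j/16 + 3/16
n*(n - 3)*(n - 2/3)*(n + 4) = n^4 + n^3/3 - 38*n^2/3 + 8*n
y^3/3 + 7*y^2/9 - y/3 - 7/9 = (y/3 + 1/3)*(y - 1)*(y + 7/3)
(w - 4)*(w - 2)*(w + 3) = w^3 - 3*w^2 - 10*w + 24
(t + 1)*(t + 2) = t^2 + 3*t + 2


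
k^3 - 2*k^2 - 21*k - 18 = (k - 6)*(k + 1)*(k + 3)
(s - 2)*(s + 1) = s^2 - s - 2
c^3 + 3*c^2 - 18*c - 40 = (c - 4)*(c + 2)*(c + 5)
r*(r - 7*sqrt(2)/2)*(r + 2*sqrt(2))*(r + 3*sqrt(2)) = r^4 + 3*sqrt(2)*r^3/2 - 23*r^2 - 42*sqrt(2)*r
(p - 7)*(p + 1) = p^2 - 6*p - 7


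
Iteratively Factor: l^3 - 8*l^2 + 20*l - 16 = (l - 2)*(l^2 - 6*l + 8) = (l - 4)*(l - 2)*(l - 2)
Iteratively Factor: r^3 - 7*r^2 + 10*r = (r)*(r^2 - 7*r + 10) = r*(r - 2)*(r - 5)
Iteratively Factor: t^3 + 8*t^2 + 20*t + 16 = (t + 2)*(t^2 + 6*t + 8) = (t + 2)^2*(t + 4)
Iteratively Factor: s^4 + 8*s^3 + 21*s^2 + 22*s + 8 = (s + 4)*(s^3 + 4*s^2 + 5*s + 2) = (s + 1)*(s + 4)*(s^2 + 3*s + 2) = (s + 1)*(s + 2)*(s + 4)*(s + 1)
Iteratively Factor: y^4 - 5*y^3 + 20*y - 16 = (y - 4)*(y^3 - y^2 - 4*y + 4) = (y - 4)*(y - 2)*(y^2 + y - 2) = (y - 4)*(y - 2)*(y - 1)*(y + 2)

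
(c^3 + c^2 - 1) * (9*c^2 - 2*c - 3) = 9*c^5 + 7*c^4 - 5*c^3 - 12*c^2 + 2*c + 3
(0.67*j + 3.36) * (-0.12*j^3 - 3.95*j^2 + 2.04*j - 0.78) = -0.0804*j^4 - 3.0497*j^3 - 11.9052*j^2 + 6.3318*j - 2.6208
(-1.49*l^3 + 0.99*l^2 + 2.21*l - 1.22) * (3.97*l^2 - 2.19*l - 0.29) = -5.9153*l^5 + 7.1934*l^4 + 7.0377*l^3 - 9.9704*l^2 + 2.0309*l + 0.3538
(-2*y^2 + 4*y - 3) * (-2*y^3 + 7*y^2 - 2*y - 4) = 4*y^5 - 22*y^4 + 38*y^3 - 21*y^2 - 10*y + 12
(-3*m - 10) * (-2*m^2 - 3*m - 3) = 6*m^3 + 29*m^2 + 39*m + 30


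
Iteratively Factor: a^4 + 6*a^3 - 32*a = (a)*(a^3 + 6*a^2 - 32) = a*(a + 4)*(a^2 + 2*a - 8) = a*(a + 4)^2*(a - 2)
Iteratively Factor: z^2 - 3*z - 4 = (z - 4)*(z + 1)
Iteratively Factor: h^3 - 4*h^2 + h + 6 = (h - 2)*(h^2 - 2*h - 3) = (h - 3)*(h - 2)*(h + 1)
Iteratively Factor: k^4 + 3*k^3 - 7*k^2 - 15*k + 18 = (k + 3)*(k^3 - 7*k + 6) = (k - 2)*(k + 3)*(k^2 + 2*k - 3) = (k - 2)*(k + 3)^2*(k - 1)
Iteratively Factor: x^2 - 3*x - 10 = (x + 2)*(x - 5)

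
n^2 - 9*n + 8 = (n - 8)*(n - 1)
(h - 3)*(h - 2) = h^2 - 5*h + 6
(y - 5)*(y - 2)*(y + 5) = y^3 - 2*y^2 - 25*y + 50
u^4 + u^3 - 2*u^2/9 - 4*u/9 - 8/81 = (u - 2/3)*(u + 1/3)*(u + 2/3)^2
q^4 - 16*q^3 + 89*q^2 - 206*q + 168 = (q - 7)*(q - 4)*(q - 3)*(q - 2)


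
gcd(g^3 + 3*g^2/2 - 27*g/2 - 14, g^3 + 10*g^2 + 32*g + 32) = g + 4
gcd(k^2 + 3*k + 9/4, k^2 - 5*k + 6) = 1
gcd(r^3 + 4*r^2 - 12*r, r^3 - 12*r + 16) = r - 2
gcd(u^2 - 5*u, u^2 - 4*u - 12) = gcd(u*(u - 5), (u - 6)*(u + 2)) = 1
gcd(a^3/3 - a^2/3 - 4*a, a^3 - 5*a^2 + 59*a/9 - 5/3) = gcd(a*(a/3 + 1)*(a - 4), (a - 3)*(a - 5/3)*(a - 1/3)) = 1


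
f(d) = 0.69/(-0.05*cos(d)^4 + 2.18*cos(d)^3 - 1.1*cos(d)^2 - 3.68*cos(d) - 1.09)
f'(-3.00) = -1.05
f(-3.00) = -1.00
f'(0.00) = 0.00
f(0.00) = -0.18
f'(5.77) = 0.02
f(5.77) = -0.19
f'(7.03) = -0.07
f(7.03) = -0.20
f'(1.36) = -0.73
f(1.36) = -0.37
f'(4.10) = 2.08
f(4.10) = 2.85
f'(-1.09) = 0.26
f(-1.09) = -0.25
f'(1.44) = -1.05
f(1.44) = -0.44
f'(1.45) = -1.10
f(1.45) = -0.45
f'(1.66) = -3.95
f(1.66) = -0.89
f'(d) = 0.69*(-0.2*sin(d)*cos(d)^3 + 6.54*sin(d)*cos(d)^2 - 2.2*sin(d)*cos(d) - 3.68*sin(d))/(-0.05*cos(d)^4 + 2.18*cos(d)^3 - 1.1*cos(d)^2 - 3.68*cos(d) - 1.09)^2 = (-0.138*cos(d)^3 + 4.5126*cos(d)^2 - 1.518*cos(d) - 2.5392)*sin(d)/(0.05*cos(d)^4 - 2.18*cos(d)^3 + 1.1*cos(d)^2 + 3.68*cos(d) + 1.09)^2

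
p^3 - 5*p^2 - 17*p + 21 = (p - 7)*(p - 1)*(p + 3)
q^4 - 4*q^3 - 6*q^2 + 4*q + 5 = (q - 5)*(q - 1)*(q + 1)^2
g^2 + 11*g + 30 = (g + 5)*(g + 6)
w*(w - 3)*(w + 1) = w^3 - 2*w^2 - 3*w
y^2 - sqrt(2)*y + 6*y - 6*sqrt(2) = (y + 6)*(y - sqrt(2))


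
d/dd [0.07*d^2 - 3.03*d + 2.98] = 0.14*d - 3.03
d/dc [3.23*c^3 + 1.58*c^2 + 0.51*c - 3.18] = 9.69*c^2 + 3.16*c + 0.51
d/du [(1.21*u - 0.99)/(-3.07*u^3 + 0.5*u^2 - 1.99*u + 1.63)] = (7.4294*u^3 - 9.7229*u^2 + 0.99*u + 0.00219999999999976)/(9.4249*u^6 - 3.07*u^5 + 12.4686*u^4 - 11.9982*u^3 + 5.5901*u^2 - 6.4874*u + 2.6569)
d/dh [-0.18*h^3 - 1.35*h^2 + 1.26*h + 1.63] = -0.54*h^2 - 2.7*h + 1.26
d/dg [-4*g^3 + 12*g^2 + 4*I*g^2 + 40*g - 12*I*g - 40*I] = -12*g^2 + 8*g*(3 + I) + 40 - 12*I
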